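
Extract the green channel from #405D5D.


Color: #405D5D
R = 40 = 64
G = 5D = 93
B = 5D = 93
Green = 93


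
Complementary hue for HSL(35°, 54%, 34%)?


Complement = opposite side of color wheel = hue + 180°
H' = (35 + 180) mod 360 = 215°
S and L unchanged.
= HSL(215°, 54%, 34%)


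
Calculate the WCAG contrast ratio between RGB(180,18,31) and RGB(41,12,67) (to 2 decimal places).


Linearize each sRGB channel c=v/255: c/12.92 if c ≤ 0.04045 else ((c+0.055)/1.055)^2.4
L = 0.2126×R_lin + 0.7152×G_lin + 0.0722×B_lin
Color 1 (180,18,31):
  R=180: 180/255≈0.7059 > 0.04045 → ((0.7059+0.055)/1.055)^2.4 ≈ 0.45641
  G=18: 18/255≈0.0706 > 0.04045 → ((0.0706+0.055)/1.055)^2.4 ≈ 0.00605
  B=31: 31/255≈0.1216 > 0.04045 → ((0.1216+0.055)/1.055)^2.4 ≈ 0.01370
  L1 = 0.2126×0.45641 + 0.7152×0.00605 + 0.0722×0.01370 ≈ 0.10235
Color 2 (41,12,67):
  R=41: 41/255≈0.1608 > 0.04045 → ((0.1608+0.055)/1.055)^2.4 ≈ 0.02217
  G=12: 12/255≈0.0471 > 0.04045 → ((0.0471+0.055)/1.055)^2.4 ≈ 0.00368
  B=67: 67/255≈0.2627 > 0.04045 → ((0.2627+0.055)/1.055)^2.4 ≈ 0.05613
  L2 = 0.2126×0.02217 + 0.7152×0.00368 + 0.0722×0.05613 ≈ 0.01140
Lighter = 0.10235, Darker = 0.01140
Ratio = (L_lighter + 0.05) / (L_darker + 0.05)
Ratio = (0.10235 + 0.05) / (0.01140 + 0.05) = 0.15235 / 0.06140 ≈ 2.4814
Ratio ≈ 2.48:1


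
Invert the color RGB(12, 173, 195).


Invert: (255-R, 255-G, 255-B)
R: 255-12 = 243
G: 255-173 = 82
B: 255-195 = 60
= RGB(243, 82, 60)


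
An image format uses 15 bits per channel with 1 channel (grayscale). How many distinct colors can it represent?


Total bits = 15 bits/channel × 1 channels = 15 bits
Distinct colors = 2^15
= 32,768 colors


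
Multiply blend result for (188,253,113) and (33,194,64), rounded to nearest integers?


Multiply: C = A×B/255, rounded to nearest integer
R: 188×33/255 = 6204/255 ≈ 24.329 → 24
G: 253×194/255 = 49082/255 ≈ 192.478 → 192
B: 113×64/255 = 7232/255 ≈ 28.361 → 28
= RGB(24, 192, 28)


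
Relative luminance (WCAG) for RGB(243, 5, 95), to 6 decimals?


Linearize each channel (sRGB transfer function): c = v/255; c_lin = c/12.92 if c ≤ 0.04045, else ((c+0.055)/1.055)^2.4
  R: 243/255 ≈ 0.952941 > 0.04045 → ((0.952941+0.055)/1.055)^2.4 ≈ 0.896269
  G: 5/255 ≈ 0.019608 ≤ 0.04045 → 0.019608/12.92 ≈ 0.001518
  B: 95/255 ≈ 0.372549 > 0.04045 → ((0.372549+0.055)/1.055)^2.4 ≈ 0.114435
R_lin = 0.896269, G_lin = 0.001518, B_lin = 0.114435
L = 0.2126×R + 0.7152×G + 0.0722×B
L = 0.2126×0.896269 + 0.7152×0.001518 + 0.0722×0.114435
L ≈ 0.199895


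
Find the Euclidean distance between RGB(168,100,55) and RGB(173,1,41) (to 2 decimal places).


d = √[(R₁-R₂)² + (G₁-G₂)² + (B₁-B₂)²]
d = √[(168-173)² + (100-1)² + (55-41)²]
d = √[25 + 9801 + 196]
d = √10022
d ≈ 100.11


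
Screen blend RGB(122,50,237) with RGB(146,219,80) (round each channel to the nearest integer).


Screen: C = 255 - (255-A)×(255-B)/255, rounded to nearest integer
R: 255 - (255-122)×(255-146)/255 = 255 - 14497/255 ≈ 255 - 56.851 = 198.149 → 198
G: 255 - (255-50)×(255-219)/255 = 255 - 7380/255 ≈ 255 - 28.941 = 226.059 → 226
B: 255 - (255-237)×(255-80)/255 = 255 - 3150/255 ≈ 255 - 12.353 = 242.647 → 243
= RGB(198, 226, 243)


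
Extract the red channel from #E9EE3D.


Color: #E9EE3D
R = E9 = 233
G = EE = 238
B = 3D = 61
Red = 233


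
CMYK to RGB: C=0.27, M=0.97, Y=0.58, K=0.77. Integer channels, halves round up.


R = 255 × (1-C) × (1-K) = 255 × 0.73 × 0.23 = 42.8145 → 43
G = 255 × (1-M) × (1-K) = 255 × 0.03 × 0.23 = 1.7595 → 2
B = 255 × (1-Y) × (1-K) = 255 × 0.42 × 0.23 = 24.633 → 25
= RGB(43, 2, 25)


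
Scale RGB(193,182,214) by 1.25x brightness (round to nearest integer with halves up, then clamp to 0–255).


Multiply each channel by 1.25, round half up, clamp to [0, 255]
R: 193×1.25 = 241.25 → round → 241
G: 182×1.25 = 227.5 → round → 228
B: 214×1.25 = 267.5 → round → 268 → clamp → 255
= RGB(241, 228, 255)


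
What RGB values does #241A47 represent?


24 → 36 (R)
1A → 26 (G)
47 → 71 (B)
= RGB(36, 26, 71)


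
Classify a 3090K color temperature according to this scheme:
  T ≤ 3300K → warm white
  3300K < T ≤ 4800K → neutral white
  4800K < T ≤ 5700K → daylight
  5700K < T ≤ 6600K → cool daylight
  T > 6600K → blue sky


Temperature: 3090K
3090K ≤ 3300K → warm white
Classification: warm white


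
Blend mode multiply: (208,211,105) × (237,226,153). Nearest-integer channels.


Multiply: C = A×B/255, rounded to nearest integer
R: 208×237/255 = 49296/255 ≈ 193.318 → 193
G: 211×226/255 = 47686/255 ≈ 187.004 → 187
B: 105×153/255 = 16065/255 ≈ 63.000 → 63
= RGB(193, 187, 63)


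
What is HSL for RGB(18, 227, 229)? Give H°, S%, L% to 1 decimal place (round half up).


Normalize: R'=18/255≈0.0706, G'=227/255≈0.8902, B'=229/255≈0.8980
Max=229/255, Min=18/255, Δ=Max-Min=211/255
L = (Max+Min)/2 = (229+18)/510 = 247/510 = 0.48431… → L = 48.4%
L ≤ 0.5 → S = Δ/(Max+Min) = 211/(229+18) = 211/247 = 0.85425… → S = 85.4%
(the 1/255 factors cancel in S and H, so raw channel differences can be used)
Max is B' → H = 60 × ((R-G)/Δ + 4) = 60 × ((18-227)/211 + 4)
  -209/211 + 4 = -0.9905… + 4 = 3.0094…
  H = 60 × 3.0094… = 180.568…° → H = 180.6°
= HSL(180.6°, 85.4%, 48.4%)


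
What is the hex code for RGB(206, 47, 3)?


R = 206 → CE (hex)
G = 47 → 2F (hex)
B = 3 → 03 (hex)
Hex = #CE2F03


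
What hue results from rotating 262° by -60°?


New hue = (H + rotation) mod 360
New hue = (262 -60) mod 360
= 202 mod 360
= 202°


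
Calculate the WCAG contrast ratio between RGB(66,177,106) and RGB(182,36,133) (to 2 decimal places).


Linearize each sRGB channel c=v/255: c/12.92 if c ≤ 0.04045 else ((c+0.055)/1.055)^2.4
L = 0.2126×R_lin + 0.7152×G_lin + 0.0722×B_lin
Color 1 (66,177,106):
  R=66: 66/255≈0.2588 > 0.04045 → ((0.2588+0.055)/1.055)^2.4 ≈ 0.05448
  G=177: 177/255≈0.6941 > 0.04045 → ((0.6941+0.055)/1.055)^2.4 ≈ 0.43966
  B=106: 106/255≈0.4157 > 0.04045 → ((0.4157+0.055)/1.055)^2.4 ≈ 0.14413
  L1 = 0.2126×0.05448 + 0.7152×0.43966 + 0.0722×0.14413 ≈ 0.33643
Color 2 (182,36,133):
  R=182: 182/255≈0.7137 > 0.04045 → ((0.7137+0.055)/1.055)^2.4 ≈ 0.46778
  G=36: 36/255≈0.1412 > 0.04045 → ((0.1412+0.055)/1.055)^2.4 ≈ 0.01764
  B=133: 133/255≈0.5216 > 0.04045 → ((0.5216+0.055)/1.055)^2.4 ≈ 0.23455
  L2 = 0.2126×0.46778 + 0.7152×0.01764 + 0.0722×0.23455 ≈ 0.12900
Lighter = 0.33643, Darker = 0.12900
Ratio = (L_lighter + 0.05) / (L_darker + 0.05)
Ratio = (0.33643 + 0.05) / (0.12900 + 0.05) = 0.38643 / 0.17900 ≈ 2.1588
Ratio ≈ 2.16:1


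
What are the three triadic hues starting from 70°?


Triadic: equally spaced at 120° intervals
H1 = 70°
H2 = (70 + 120) mod 360 = 190°
H3 = (70 + 240) mod 360 = 310°
Triadic = 70°, 190°, 310°


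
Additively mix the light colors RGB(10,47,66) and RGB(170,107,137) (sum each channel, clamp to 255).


Additive: each channel = min(255, C₁+C₂)
R: 10+170 = 180 → 180
G: 47+107 = 154 → 154
B: 66+137 = 203 → 203
= RGB(180, 154, 203)


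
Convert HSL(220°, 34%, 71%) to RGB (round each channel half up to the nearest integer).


H=220°, S=0.34, L=0.71
C = (1-|2L-1|)×S = (1-|0.42|)×0.34 = 0.1972
H' = H/60 = 220/60 ≈ 3.6667; X = C×(1-|H' mod 2 - 1|) ≈ 0.0657
m = L - C/2 = 0.71 - 0.0986 = 0.6114
Sector ⌊H'⌋ = 3 → (R',G',B') = (0.0, ≈0.0657, 0.1972)
RGB = ((R'+m)×255, (G'+m)×255, (B'+m)×255) = (155.907, 172.669, 206.193)
Round half up → RGB(156, 173, 206)


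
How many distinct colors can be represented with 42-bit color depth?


Colors = 2^bits = 2^42
= 4,398,046,511,104 colors


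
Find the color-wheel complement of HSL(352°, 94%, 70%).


Complement = opposite side of color wheel = hue + 180°
H' = (352 + 180) mod 360 = 172°
S and L unchanged.
= HSL(172°, 94%, 70%)


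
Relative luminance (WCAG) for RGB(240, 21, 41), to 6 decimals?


Linearize each channel (sRGB transfer function): c = v/255; c_lin = c/12.92 if c ≤ 0.04045, else ((c+0.055)/1.055)^2.4
  R: 240/255 ≈ 0.941176 > 0.04045 → ((0.941176+0.055)/1.055)^2.4 ≈ 0.871367
  G: 21/255 ≈ 0.082353 > 0.04045 → ((0.082353+0.055)/1.055)^2.4 ≈ 0.007499
  B: 41/255 ≈ 0.160784 > 0.04045 → ((0.160784+0.055)/1.055)^2.4 ≈ 0.022174
R_lin = 0.871367, G_lin = 0.007499, B_lin = 0.022174
L = 0.2126×R + 0.7152×G + 0.0722×B
L = 0.2126×0.871367 + 0.7152×0.007499 + 0.0722×0.022174
L ≈ 0.192217


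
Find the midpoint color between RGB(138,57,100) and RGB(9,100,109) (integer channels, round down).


Midpoint: each channel = ⌊(C₁+C₂)/2⌋
R: ⌊(138+9)/2⌋ = 73
G: ⌊(57+100)/2⌋ = 78
B: ⌊(100+109)/2⌋ = 104
= RGB(73, 78, 104)


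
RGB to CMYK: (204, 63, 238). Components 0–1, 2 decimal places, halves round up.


R'=204/255≈0.8000, G'=63/255≈0.2471, B'=238/255≈0.9333
K = 1 - max(R',G',B') = 1 - 238/255 = 17/255 = 0.06666… → 0.07
(1-R'-K)/(1-K) simplifies to (max-R)/max with max = 238:
C = (238-204)/238 = 34/238 = 0.14285… → 0.14
M = (238-63)/238 = 175/238 = 0.73529… → 0.74
Y = (238-238)/238 = 0/238 = 0 → 0.00
= CMYK(0.14, 0.74, 0.00, 0.07)


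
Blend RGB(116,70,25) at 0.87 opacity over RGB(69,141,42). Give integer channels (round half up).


C = α×F + (1-α)×B, with 1-α = 0.13
R: 0.87×116 + 0.13×69 = 100.92 + 8.97 = 109.89 → 110
G: 0.87×70 + 0.13×141 = 60.90 + 18.33 = 79.23 → 79
B: 0.87×25 + 0.13×42 = 21.75 + 5.46 = 27.21 → 27
= RGB(110, 79, 27)


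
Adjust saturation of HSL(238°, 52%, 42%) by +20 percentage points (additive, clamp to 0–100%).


Original S = 52%
Adjustment = +20 percentage points
New S = 52 + (20) = 72
Clamp to [0, 100] → 72
= HSL(238°, 72%, 42%)


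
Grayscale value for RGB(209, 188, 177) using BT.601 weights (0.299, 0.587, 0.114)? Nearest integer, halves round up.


Gray = 0.299×R + 0.587×G + 0.114×B
Gray = 0.299×209 + 0.587×188 + 0.114×177
Gray = 62.491 + 110.356 + 20.178
Gray = 193.025 → round half up → 193
Gray = 193


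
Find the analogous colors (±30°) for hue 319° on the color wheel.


Base hue: 319°
Left analog: (319 - 30) mod 360 = 289°
Right analog: (319 + 30) mod 360 = 349°
Analogous hues = 289° and 349°


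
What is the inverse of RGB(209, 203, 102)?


Invert: (255-R, 255-G, 255-B)
R: 255-209 = 46
G: 255-203 = 52
B: 255-102 = 153
= RGB(46, 52, 153)


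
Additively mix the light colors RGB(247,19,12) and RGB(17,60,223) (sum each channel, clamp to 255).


Additive: each channel = min(255, C₁+C₂)
R: 247+17 = 264 → 255
G: 19+60 = 79 → 79
B: 12+223 = 235 → 235
= RGB(255, 79, 235)


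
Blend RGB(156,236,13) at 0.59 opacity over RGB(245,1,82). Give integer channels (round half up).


C = α×F + (1-α)×B, with 1-α = 0.41
R: 0.59×156 + 0.41×245 = 92.04 + 100.45 = 192.49 → 192
G: 0.59×236 + 0.41×1 = 139.24 + 0.41 = 139.65 → 140
B: 0.59×13 + 0.41×82 = 7.67 + 33.62 = 41.29 → 41
= RGB(192, 140, 41)


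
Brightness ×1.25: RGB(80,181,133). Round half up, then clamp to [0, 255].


Multiply each channel by 1.25, round half up, clamp to [0, 255]
R: 80×1.25 = 100
G: 181×1.25 = 226.25 → round → 226
B: 133×1.25 = 166.25 → round → 166
= RGB(100, 226, 166)


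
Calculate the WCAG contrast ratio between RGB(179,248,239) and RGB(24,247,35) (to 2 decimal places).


Linearize each sRGB channel c=v/255: c/12.92 if c ≤ 0.04045 else ((c+0.055)/1.055)^2.4
L = 0.2126×R_lin + 0.7152×G_lin + 0.0722×B_lin
Color 1 (179,248,239):
  R=179: 179/255≈0.7020 > 0.04045 → ((0.7020+0.055)/1.055)^2.4 ≈ 0.45079
  G=248: 248/255≈0.9725 > 0.04045 → ((0.9725+0.055)/1.055)^2.4 ≈ 0.93869
  B=239: 239/255≈0.9373 > 0.04045 → ((0.9373+0.055)/1.055)^2.4 ≈ 0.86316
  L1 = 0.2126×0.45079 + 0.7152×0.93869 + 0.0722×0.86316 ≈ 0.82951
Color 2 (24,247,35):
  R=24: 24/255≈0.0941 > 0.04045 → ((0.0941+0.055)/1.055)^2.4 ≈ 0.00913
  G=247: 247/255≈0.9686 > 0.04045 → ((0.9686+0.055)/1.055)^2.4 ≈ 0.93011
  B=35: 35/255≈0.1373 > 0.04045 → ((0.1373+0.055)/1.055)^2.4 ≈ 0.01681
  L2 = 0.2126×0.00913 + 0.7152×0.93011 + 0.0722×0.01681 ≈ 0.66837
Lighter = 0.82951, Darker = 0.66837
Ratio = (L_lighter + 0.05) / (L_darker + 0.05)
Ratio = (0.82951 + 0.05) / (0.66837 + 0.05) = 0.87951 / 0.71837 ≈ 1.2243
Ratio ≈ 1.22:1


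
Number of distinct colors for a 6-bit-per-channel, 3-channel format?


Total bits = 6 bits/channel × 3 channels = 18 bits
Distinct colors = 2^18
= 262,144 colors


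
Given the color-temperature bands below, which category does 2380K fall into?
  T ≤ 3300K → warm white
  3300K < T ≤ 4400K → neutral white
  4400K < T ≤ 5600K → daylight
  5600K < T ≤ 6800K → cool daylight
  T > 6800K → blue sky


Temperature: 2380K
2380K ≤ 3300K → warm white
Classification: warm white


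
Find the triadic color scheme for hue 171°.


Triadic: equally spaced at 120° intervals
H1 = 171°
H2 = (171 + 120) mod 360 = 291°
H3 = (171 + 240) mod 360 = 51°
Triadic = 171°, 291°, 51°


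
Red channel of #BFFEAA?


Color: #BFFEAA
R = BF = 191
G = FE = 254
B = AA = 170
Red = 191


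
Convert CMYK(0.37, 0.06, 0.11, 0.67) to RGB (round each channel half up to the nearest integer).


R = 255 × (1-C) × (1-K) = 255 × 0.63 × 0.33 = 53.0145 → 53
G = 255 × (1-M) × (1-K) = 255 × 0.94 × 0.33 = 79.101 → 79
B = 255 × (1-Y) × (1-K) = 255 × 0.89 × 0.33 = 74.8935 → 75
= RGB(53, 79, 75)


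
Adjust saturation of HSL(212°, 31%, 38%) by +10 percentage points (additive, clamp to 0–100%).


Original S = 31%
Adjustment = +10 percentage points
New S = 31 + (10) = 41
Clamp to [0, 100] → 41
= HSL(212°, 41%, 38%)


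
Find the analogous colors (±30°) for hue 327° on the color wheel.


Base hue: 327°
Left analog: (327 - 30) mod 360 = 297°
Right analog: (327 + 30) mod 360 = 357°
Analogous hues = 297° and 357°


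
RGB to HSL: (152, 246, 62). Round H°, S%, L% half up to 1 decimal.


Normalize: R'=152/255≈0.5961, G'=246/255≈0.9647, B'=62/255≈0.2431
Max=246/255, Min=62/255, Δ=Max-Min=184/255
L = (Max+Min)/2 = (246+62)/510 = 308/510 = 0.60392… → L = 60.4%
L > 0.5 → S = Δ/(2-Max-Min) = 184/(510-246-62) = 184/202 = 0.91089… → S = 91.1%
(the 1/255 factors cancel in S and H, so raw channel differences can be used)
Max is G' → H = 60 × ((B-R)/Δ + 2) = 60 × ((62-152)/184 + 2)
  -90/184 + 2 = -0.4891… + 2 = 1.5108…
  H = 60 × 1.5108… = 90.652…° → H = 90.7°
= HSL(90.7°, 91.1%, 60.4%)


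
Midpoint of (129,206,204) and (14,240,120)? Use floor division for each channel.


Midpoint: each channel = ⌊(C₁+C₂)/2⌋
R: ⌊(129+14)/2⌋ = 71
G: ⌊(206+240)/2⌋ = 223
B: ⌊(204+120)/2⌋ = 162
= RGB(71, 223, 162)


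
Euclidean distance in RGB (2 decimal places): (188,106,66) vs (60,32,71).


d = √[(R₁-R₂)² + (G₁-G₂)² + (B₁-B₂)²]
d = √[(188-60)² + (106-32)² + (66-71)²]
d = √[16384 + 5476 + 25]
d = √21885
d ≈ 147.94


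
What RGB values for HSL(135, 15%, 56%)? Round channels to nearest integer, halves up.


H=135°, S=0.15, L=0.56
C = (1-|2L-1|)×S = (1-|0.12|)×0.15 = 0.132
H' = H/60 = 135/60 ≈ 2.2500; X = C×(1-|H' mod 2 - 1|) = 0.033
m = L - C/2 = 0.56 - 0.066 = 0.494
Sector ⌊H'⌋ = 2 → (R',G',B') = (0.0, 0.132, 0.033)
RGB = ((R'+m)×255, (G'+m)×255, (B'+m)×255) = (125.97, 159.63, 134.385)
Round half up → RGB(126, 160, 134)


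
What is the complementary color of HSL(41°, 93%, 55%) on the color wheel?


Complement = opposite side of color wheel = hue + 180°
H' = (41 + 180) mod 360 = 221°
S and L unchanged.
= HSL(221°, 93%, 55%)


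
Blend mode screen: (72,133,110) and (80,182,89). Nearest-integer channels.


Screen: C = 255 - (255-A)×(255-B)/255, rounded to nearest integer
R: 255 - (255-72)×(255-80)/255 = 255 - 32025/255 ≈ 255 - 125.588 = 129.412 → 129
G: 255 - (255-133)×(255-182)/255 = 255 - 8906/255 ≈ 255 - 34.925 = 220.075 → 220
B: 255 - (255-110)×(255-89)/255 = 255 - 24070/255 ≈ 255 - 94.392 = 160.608 → 161
= RGB(129, 220, 161)


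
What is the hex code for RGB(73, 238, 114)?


R = 73 → 49 (hex)
G = 238 → EE (hex)
B = 114 → 72 (hex)
Hex = #49EE72


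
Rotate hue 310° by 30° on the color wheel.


New hue = (H + rotation) mod 360
New hue = (310 + 30) mod 360
= 340 mod 360
= 340°


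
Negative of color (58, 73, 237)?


Invert: (255-R, 255-G, 255-B)
R: 255-58 = 197
G: 255-73 = 182
B: 255-237 = 18
= RGB(197, 182, 18)


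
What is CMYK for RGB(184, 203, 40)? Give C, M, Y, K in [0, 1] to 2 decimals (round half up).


R'=184/255≈0.7216, G'=203/255≈0.7961, B'=40/255≈0.1569
K = 1 - max(R',G',B') = 1 - 203/255 = 52/255 = 0.20392… → 0.20
(1-R'-K)/(1-K) simplifies to (max-R)/max with max = 203:
C = (203-184)/203 = 19/203 = 0.09359… → 0.09
M = (203-203)/203 = 0/203 = 0 → 0.00
Y = (203-40)/203 = 163/203 = 0.80295… → 0.80
= CMYK(0.09, 0.00, 0.80, 0.20)


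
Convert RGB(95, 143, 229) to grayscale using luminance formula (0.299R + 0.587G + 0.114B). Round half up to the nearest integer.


Gray = 0.299×R + 0.587×G + 0.114×B
Gray = 0.299×95 + 0.587×143 + 0.114×229
Gray = 28.405 + 83.941 + 26.106
Gray = 138.452 → round half up → 138
Gray = 138


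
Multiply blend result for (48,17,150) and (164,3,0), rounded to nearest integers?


Multiply: C = A×B/255, rounded to nearest integer
R: 48×164/255 = 7872/255 ≈ 30.871 → 31
G: 17×3/255 = 51/255 ≈ 0.200 → 0
B: 150×0/255 = 0/255 ≈ 0.000 → 0
= RGB(31, 0, 0)


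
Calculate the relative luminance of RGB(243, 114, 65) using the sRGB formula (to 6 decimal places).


Linearize each channel (sRGB transfer function): c = v/255; c_lin = c/12.92 if c ≤ 0.04045, else ((c+0.055)/1.055)^2.4
  R: 243/255 ≈ 0.952941 > 0.04045 → ((0.952941+0.055)/1.055)^2.4 ≈ 0.896269
  G: 114/255 ≈ 0.447059 > 0.04045 → ((0.447059+0.055)/1.055)^2.4 ≈ 0.168269
  B: 65/255 ≈ 0.254902 > 0.04045 → ((0.254902+0.055)/1.055)^2.4 ≈ 0.052861
R_lin = 0.896269, G_lin = 0.168269, B_lin = 0.052861
L = 0.2126×R + 0.7152×G + 0.0722×B
L = 0.2126×0.896269 + 0.7152×0.168269 + 0.0722×0.052861
L ≈ 0.314710


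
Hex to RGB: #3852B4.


38 → 56 (R)
52 → 82 (G)
B4 → 180 (B)
= RGB(56, 82, 180)


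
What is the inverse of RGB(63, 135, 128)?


Invert: (255-R, 255-G, 255-B)
R: 255-63 = 192
G: 255-135 = 120
B: 255-128 = 127
= RGB(192, 120, 127)


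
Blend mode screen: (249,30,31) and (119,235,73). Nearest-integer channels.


Screen: C = 255 - (255-A)×(255-B)/255, rounded to nearest integer
R: 255 - (255-249)×(255-119)/255 = 255 - 816/255 ≈ 255 - 3.200 = 251.800 → 252
G: 255 - (255-30)×(255-235)/255 = 255 - 4500/255 ≈ 255 - 17.647 = 237.353 → 237
B: 255 - (255-31)×(255-73)/255 = 255 - 40768/255 ≈ 255 - 159.875 = 95.125 → 95
= RGB(252, 237, 95)


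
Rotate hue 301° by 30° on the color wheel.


New hue = (H + rotation) mod 360
New hue = (301 + 30) mod 360
= 331 mod 360
= 331°


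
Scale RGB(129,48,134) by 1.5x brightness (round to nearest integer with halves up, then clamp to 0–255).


Multiply each channel by 1.5, round half up, clamp to [0, 255]
R: 129×1.5 = 193.5 → round → 194
G: 48×1.5 = 72
B: 134×1.5 = 201
= RGB(194, 72, 201)


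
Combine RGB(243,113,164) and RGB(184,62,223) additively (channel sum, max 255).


Additive: each channel = min(255, C₁+C₂)
R: 243+184 = 427 → 255
G: 113+62 = 175 → 175
B: 164+223 = 387 → 255
= RGB(255, 175, 255)


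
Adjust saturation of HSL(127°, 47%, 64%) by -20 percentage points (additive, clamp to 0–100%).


Original S = 47%
Adjustment = -20 percentage points
New S = 47 + (-20) = 27
Clamp to [0, 100] → 27
= HSL(127°, 27%, 64%)


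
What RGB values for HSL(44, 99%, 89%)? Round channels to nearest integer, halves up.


H=44°, S=0.99, L=0.89
C = (1-|2L-1|)×S = (1-|0.78|)×0.99 = 0.2178
H' = H/60 = 44/60 ≈ 0.7333; X = C×(1-|H' mod 2 - 1|) = 0.15972
m = L - C/2 = 0.89 - 0.1089 = 0.7811
Sector ⌊H'⌋ = 0 → (R',G',B') = (0.2178, 0.15972, 0.0)
RGB = ((R'+m)×255, (G'+m)×255, (B'+m)×255) = (254.7195, 239.9091, 199.1805)
Round half up → RGB(255, 240, 199)


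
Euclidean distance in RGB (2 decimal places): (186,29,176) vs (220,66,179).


d = √[(R₁-R₂)² + (G₁-G₂)² + (B₁-B₂)²]
d = √[(186-220)² + (29-66)² + (176-179)²]
d = √[1156 + 1369 + 9]
d = √2534
d ≈ 50.34


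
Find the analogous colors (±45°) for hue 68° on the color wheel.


Base hue: 68°
Left analog: (68 - 45) mod 360 = 23°
Right analog: (68 + 45) mod 360 = 113°
Analogous hues = 23° and 113°


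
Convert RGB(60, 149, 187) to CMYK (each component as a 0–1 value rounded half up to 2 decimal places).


R'=60/255≈0.2353, G'=149/255≈0.5843, B'=187/255≈0.7333
K = 1 - max(R',G',B') = 1 - 187/255 = 68/255 = 0.26666… → 0.27
(1-R'-K)/(1-K) simplifies to (max-R)/max with max = 187:
C = (187-60)/187 = 127/187 = 0.67914… → 0.68
M = (187-149)/187 = 38/187 = 0.20320… → 0.20
Y = (187-187)/187 = 0/187 = 0 → 0.00
= CMYK(0.68, 0.20, 0.00, 0.27)


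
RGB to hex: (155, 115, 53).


R = 155 → 9B (hex)
G = 115 → 73 (hex)
B = 53 → 35 (hex)
Hex = #9B7335


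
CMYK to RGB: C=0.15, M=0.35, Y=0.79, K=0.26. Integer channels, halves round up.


R = 255 × (1-C) × (1-K) = 255 × 0.85 × 0.74 = 160.395 → 160
G = 255 × (1-M) × (1-K) = 255 × 0.65 × 0.74 = 122.655 → 123
B = 255 × (1-Y) × (1-K) = 255 × 0.21 × 0.74 = 39.627 → 40
= RGB(160, 123, 40)


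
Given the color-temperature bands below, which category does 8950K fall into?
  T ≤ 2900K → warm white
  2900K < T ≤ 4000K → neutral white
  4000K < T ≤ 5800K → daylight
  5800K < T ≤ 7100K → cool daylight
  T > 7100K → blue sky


Temperature: 8950K
8950K > 7100K → blue sky
Classification: blue sky


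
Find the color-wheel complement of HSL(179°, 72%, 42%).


Complement = opposite side of color wheel = hue + 180°
H' = (179 + 180) mod 360 = 359°
S and L unchanged.
= HSL(359°, 72%, 42%)


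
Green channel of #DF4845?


Color: #DF4845
R = DF = 223
G = 48 = 72
B = 45 = 69
Green = 72


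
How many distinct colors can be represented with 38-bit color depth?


Colors = 2^bits = 2^38
= 274,877,906,944 colors


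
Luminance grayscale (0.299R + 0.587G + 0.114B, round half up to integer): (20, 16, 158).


Gray = 0.299×R + 0.587×G + 0.114×B
Gray = 0.299×20 + 0.587×16 + 0.114×158
Gray = 5.980 + 9.392 + 18.012
Gray = 33.384 → round half up → 33
Gray = 33


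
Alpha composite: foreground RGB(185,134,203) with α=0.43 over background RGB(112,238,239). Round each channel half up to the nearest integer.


C = α×F + (1-α)×B, with 1-α = 0.57
R: 0.43×185 + 0.57×112 = 79.55 + 63.84 = 143.39 → 143
G: 0.43×134 + 0.57×238 = 57.62 + 135.66 = 193.28 → 193
B: 0.43×203 + 0.57×239 = 87.29 + 136.23 = 223.52 → 224
= RGB(143, 193, 224)


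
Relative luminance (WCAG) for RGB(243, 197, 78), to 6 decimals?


Linearize each channel (sRGB transfer function): c = v/255; c_lin = c/12.92 if c ≤ 0.04045, else ((c+0.055)/1.055)^2.4
  R: 243/255 ≈ 0.952941 > 0.04045 → ((0.952941+0.055)/1.055)^2.4 ≈ 0.896269
  G: 197/255 ≈ 0.772549 > 0.04045 → ((0.772549+0.055)/1.055)^2.4 ≈ 0.558340
  B: 78/255 ≈ 0.305882 > 0.04045 → ((0.305882+0.055)/1.055)^2.4 ≈ 0.076185
R_lin = 0.896269, G_lin = 0.558340, B_lin = 0.076185
L = 0.2126×R + 0.7152×G + 0.0722×B
L = 0.2126×0.896269 + 0.7152×0.558340 + 0.0722×0.076185
L ≈ 0.595372


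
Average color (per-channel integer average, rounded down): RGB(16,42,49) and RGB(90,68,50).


Midpoint: each channel = ⌊(C₁+C₂)/2⌋
R: ⌊(16+90)/2⌋ = 53
G: ⌊(42+68)/2⌋ = 55
B: ⌊(49+50)/2⌋ = 49
= RGB(53, 55, 49)


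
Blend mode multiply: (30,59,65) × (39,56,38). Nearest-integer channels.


Multiply: C = A×B/255, rounded to nearest integer
R: 30×39/255 = 1170/255 ≈ 4.588 → 5
G: 59×56/255 = 3304/255 ≈ 12.957 → 13
B: 65×38/255 = 2470/255 ≈ 9.686 → 10
= RGB(5, 13, 10)


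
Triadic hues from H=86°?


Triadic: equally spaced at 120° intervals
H1 = 86°
H2 = (86 + 120) mod 360 = 206°
H3 = (86 + 240) mod 360 = 326°
Triadic = 86°, 206°, 326°


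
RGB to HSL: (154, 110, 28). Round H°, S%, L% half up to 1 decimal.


Normalize: R'=154/255≈0.6039, G'=110/255≈0.4314, B'=28/255≈0.1098
Max=154/255, Min=28/255, Δ=Max-Min=126/255
L = (Max+Min)/2 = (154+28)/510 = 182/510 = 0.35686… → L = 35.7%
L ≤ 0.5 → S = Δ/(Max+Min) = 126/(154+28) = 126/182 = 0.69230… → S = 69.2%
(the 1/255 factors cancel in S and H, so raw channel differences can be used)
Max is R' → H = 60 × (((G-B)/Δ) mod 6) = 60 × (((110-28)/126) mod 6)
  82/126 = 0.6507…
  H = 60 × 0.6507… = 39.047…° → H = 39.0°
= HSL(39.0°, 69.2%, 35.7%)


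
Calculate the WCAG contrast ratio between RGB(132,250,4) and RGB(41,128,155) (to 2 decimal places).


Linearize each sRGB channel c=v/255: c/12.92 if c ≤ 0.04045 else ((c+0.055)/1.055)^2.4
L = 0.2126×R_lin + 0.7152×G_lin + 0.0722×B_lin
Color 1 (132,250,4):
  R=132: 132/255≈0.5176 > 0.04045 → ((0.5176+0.055)/1.055)^2.4 ≈ 0.23074
  G=250: 250/255≈0.9804 > 0.04045 → ((0.9804+0.055)/1.055)^2.4 ≈ 0.95597
  B=4: 4/255≈0.0157 ≤ 0.04045 → 0.0157/12.92 ≈ 0.00121
  L1 = 0.2126×0.23074 + 0.7152×0.95597 + 0.0722×0.00121 ≈ 0.73286
Color 2 (41,128,155):
  R=41: 41/255≈0.1608 > 0.04045 → ((0.1608+0.055)/1.055)^2.4 ≈ 0.02217
  G=128: 128/255≈0.5020 > 0.04045 → ((0.5020+0.055)/1.055)^2.4 ≈ 0.21586
  B=155: 155/255≈0.6078 > 0.04045 → ((0.6078+0.055)/1.055)^2.4 ≈ 0.32778
  L2 = 0.2126×0.02217 + 0.7152×0.21586 + 0.0722×0.32778 ≈ 0.18276
Lighter = 0.73286, Darker = 0.18276
Ratio = (L_lighter + 0.05) / (L_darker + 0.05)
Ratio = (0.73286 + 0.05) / (0.18276 + 0.05) = 0.78286 / 0.23276 ≈ 3.3633
Ratio ≈ 3.36:1


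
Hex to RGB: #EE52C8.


EE → 238 (R)
52 → 82 (G)
C8 → 200 (B)
= RGB(238, 82, 200)


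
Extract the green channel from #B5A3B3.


Color: #B5A3B3
R = B5 = 181
G = A3 = 163
B = B3 = 179
Green = 163


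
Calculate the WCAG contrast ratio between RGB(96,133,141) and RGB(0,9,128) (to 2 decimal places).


Linearize each sRGB channel c=v/255: c/12.92 if c ≤ 0.04045 else ((c+0.055)/1.055)^2.4
L = 0.2126×R_lin + 0.7152×G_lin + 0.0722×B_lin
Color 1 (96,133,141):
  R=96: 96/255≈0.3765 > 0.04045 → ((0.3765+0.055)/1.055)^2.4 ≈ 0.11697
  G=133: 133/255≈0.5216 > 0.04045 → ((0.5216+0.055)/1.055)^2.4 ≈ 0.23455
  B=141: 141/255≈0.5529 > 0.04045 → ((0.5529+0.055)/1.055)^2.4 ≈ 0.26636
  L1 = 0.2126×0.11697 + 0.7152×0.23455 + 0.0722×0.26636 ≈ 0.21185
Color 2 (0,9,128):
  R=0: 0/255≈0.0000 ≤ 0.04045 → 0.0000/12.92 ≈ 0.00000
  G=9: 9/255≈0.0353 ≤ 0.04045 → 0.0353/12.92 ≈ 0.00273
  B=128: 128/255≈0.5020 > 0.04045 → ((0.5020+0.055)/1.055)^2.4 ≈ 0.21586
  L2 = 0.2126×0.00000 + 0.7152×0.00273 + 0.0722×0.21586 ≈ 0.01754
Lighter = 0.21185, Darker = 0.01754
Ratio = (L_lighter + 0.05) / (L_darker + 0.05)
Ratio = (0.21185 + 0.05) / (0.01754 + 0.05) = 0.26185 / 0.06754 ≈ 3.8770
Ratio ≈ 3.88:1


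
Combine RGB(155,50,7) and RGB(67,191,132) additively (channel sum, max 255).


Additive: each channel = min(255, C₁+C₂)
R: 155+67 = 222 → 222
G: 50+191 = 241 → 241
B: 7+132 = 139 → 139
= RGB(222, 241, 139)


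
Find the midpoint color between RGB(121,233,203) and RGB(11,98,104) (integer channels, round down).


Midpoint: each channel = ⌊(C₁+C₂)/2⌋
R: ⌊(121+11)/2⌋ = 66
G: ⌊(233+98)/2⌋ = 165
B: ⌊(203+104)/2⌋ = 153
= RGB(66, 165, 153)


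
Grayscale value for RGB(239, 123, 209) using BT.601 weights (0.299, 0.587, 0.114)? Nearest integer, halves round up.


Gray = 0.299×R + 0.587×G + 0.114×B
Gray = 0.299×239 + 0.587×123 + 0.114×209
Gray = 71.461 + 72.201 + 23.826
Gray = 167.488 → round half up → 167
Gray = 167


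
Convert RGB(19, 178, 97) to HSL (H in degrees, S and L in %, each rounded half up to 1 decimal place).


Normalize: R'=19/255≈0.0745, G'=178/255≈0.6980, B'=97/255≈0.3804
Max=178/255, Min=19/255, Δ=Max-Min=159/255
L = (Max+Min)/2 = (178+19)/510 = 197/510 = 0.38627… → L = 38.6%
L ≤ 0.5 → S = Δ/(Max+Min) = 159/(178+19) = 159/197 = 0.80710… → S = 80.7%
(the 1/255 factors cancel in S and H, so raw channel differences can be used)
Max is G' → H = 60 × ((B-R)/Δ + 2) = 60 × ((97-19)/159 + 2)
  78/159 + 2 = 0.4905… + 2 = 2.4905…
  H = 60 × 2.4905… = 149.433…° → H = 149.4°
= HSL(149.4°, 80.7%, 38.6%)


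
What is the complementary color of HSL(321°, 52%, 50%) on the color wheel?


Complement = opposite side of color wheel = hue + 180°
H' = (321 + 180) mod 360 = 141°
S and L unchanged.
= HSL(141°, 52%, 50%)


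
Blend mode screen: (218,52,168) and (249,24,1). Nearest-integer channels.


Screen: C = 255 - (255-A)×(255-B)/255, rounded to nearest integer
R: 255 - (255-218)×(255-249)/255 = 255 - 222/255 ≈ 255 - 0.871 = 254.129 → 254
G: 255 - (255-52)×(255-24)/255 = 255 - 46893/255 ≈ 255 - 183.894 = 71.106 → 71
B: 255 - (255-168)×(255-1)/255 = 255 - 22098/255 ≈ 255 - 86.659 = 168.341 → 168
= RGB(254, 71, 168)


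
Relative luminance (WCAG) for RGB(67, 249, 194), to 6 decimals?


Linearize each channel (sRGB transfer function): c = v/255; c_lin = c/12.92 if c ≤ 0.04045, else ((c+0.055)/1.055)^2.4
  R: 67/255 ≈ 0.262745 > 0.04045 → ((0.262745+0.055)/1.055)^2.4 ≈ 0.056128
  G: 249/255 ≈ 0.976471 > 0.04045 → ((0.976471+0.055)/1.055)^2.4 ≈ 0.947307
  B: 194/255 ≈ 0.760784 > 0.04045 → ((0.760784+0.055)/1.055)^2.4 ≈ 0.539479
R_lin = 0.056128, G_lin = 0.947307, B_lin = 0.539479
L = 0.2126×R + 0.7152×G + 0.0722×B
L = 0.2126×0.056128 + 0.7152×0.947307 + 0.0722×0.539479
L ≈ 0.728397


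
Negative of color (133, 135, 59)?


Invert: (255-R, 255-G, 255-B)
R: 255-133 = 122
G: 255-135 = 120
B: 255-59 = 196
= RGB(122, 120, 196)


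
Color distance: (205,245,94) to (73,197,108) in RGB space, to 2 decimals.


d = √[(R₁-R₂)² + (G₁-G₂)² + (B₁-B₂)²]
d = √[(205-73)² + (245-197)² + (94-108)²]
d = √[17424 + 2304 + 196]
d = √19924
d ≈ 141.15


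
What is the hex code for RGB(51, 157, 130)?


R = 51 → 33 (hex)
G = 157 → 9D (hex)
B = 130 → 82 (hex)
Hex = #339D82


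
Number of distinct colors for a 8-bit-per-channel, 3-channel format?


Total bits = 8 bits/channel × 3 channels = 24 bits
Distinct colors = 2^24
= 16,777,216 colors


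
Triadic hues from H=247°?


Triadic: equally spaced at 120° intervals
H1 = 247°
H2 = (247 + 120) mod 360 = 7°
H3 = (247 + 240) mod 360 = 127°
Triadic = 247°, 7°, 127°


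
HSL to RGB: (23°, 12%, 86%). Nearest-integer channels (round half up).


H=23°, S=0.12, L=0.86
C = (1-|2L-1|)×S = (1-|0.72|)×0.12 = 0.0336
H' = H/60 = 23/60 ≈ 0.3833; X = C×(1-|H' mod 2 - 1|) = 0.01288
m = L - C/2 = 0.86 - 0.0168 = 0.8432
Sector ⌊H'⌋ = 0 → (R',G',B') = (0.0336, 0.01288, 0.0)
RGB = ((R'+m)×255, (G'+m)×255, (B'+m)×255) = (223.584, 218.3004, 215.016)
Round half up → RGB(224, 218, 215)


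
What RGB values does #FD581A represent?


FD → 253 (R)
58 → 88 (G)
1A → 26 (B)
= RGB(253, 88, 26)


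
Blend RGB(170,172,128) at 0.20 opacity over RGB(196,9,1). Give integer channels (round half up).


C = α×F + (1-α)×B, with 1-α = 0.80
R: 0.20×170 + 0.80×196 = 34.00 + 156.80 = 190.80 → 191
G: 0.20×172 + 0.80×9 = 34.40 + 7.20 = 41.60 → 42
B: 0.20×128 + 0.80×1 = 25.60 + 0.80 = 26.40 → 26
= RGB(191, 42, 26)


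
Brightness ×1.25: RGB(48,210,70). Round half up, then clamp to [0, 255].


Multiply each channel by 1.25, round half up, clamp to [0, 255]
R: 48×1.25 = 60
G: 210×1.25 = 262.5 → round → 263 → clamp → 255
B: 70×1.25 = 87.5 → round → 88
= RGB(60, 255, 88)


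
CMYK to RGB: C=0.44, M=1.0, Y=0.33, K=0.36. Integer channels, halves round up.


R = 255 × (1-C) × (1-K) = 255 × 0.56 × 0.64 = 91.392 → 91
G = 255 × (1-M) × (1-K) = 255 × 0.00 × 0.64 = 0
B = 255 × (1-Y) × (1-K) = 255 × 0.67 × 0.64 = 109.344 → 109
= RGB(91, 0, 109)


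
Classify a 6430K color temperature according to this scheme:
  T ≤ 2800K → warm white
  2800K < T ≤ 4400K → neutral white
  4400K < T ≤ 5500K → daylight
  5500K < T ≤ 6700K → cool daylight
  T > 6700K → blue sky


Temperature: 6430K
5500K < 6430K ≤ 6700K → cool daylight
Classification: cool daylight


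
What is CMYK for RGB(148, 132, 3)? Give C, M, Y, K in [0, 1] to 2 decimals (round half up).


R'=148/255≈0.5804, G'=132/255≈0.5176, B'=3/255≈0.0118
K = 1 - max(R',G',B') = 1 - 148/255 = 107/255 = 0.41960… → 0.42
(1-R'-K)/(1-K) simplifies to (max-R)/max with max = 148:
C = (148-148)/148 = 0/148 = 0 → 0.00
M = (148-132)/148 = 16/148 = 0.10810… → 0.11
Y = (148-3)/148 = 145/148 = 0.97972… → 0.98
= CMYK(0.00, 0.11, 0.98, 0.42)


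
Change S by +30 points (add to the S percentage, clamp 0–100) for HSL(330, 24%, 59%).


Original S = 24%
Adjustment = +30 percentage points
New S = 24 + (30) = 54
Clamp to [0, 100] → 54
= HSL(330°, 54%, 59%)


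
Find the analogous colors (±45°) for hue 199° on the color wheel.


Base hue: 199°
Left analog: (199 - 45) mod 360 = 154°
Right analog: (199 + 45) mod 360 = 244°
Analogous hues = 154° and 244°


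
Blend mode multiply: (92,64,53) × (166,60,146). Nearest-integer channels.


Multiply: C = A×B/255, rounded to nearest integer
R: 92×166/255 = 15272/255 ≈ 59.890 → 60
G: 64×60/255 = 3840/255 ≈ 15.059 → 15
B: 53×146/255 = 7738/255 ≈ 30.345 → 30
= RGB(60, 15, 30)


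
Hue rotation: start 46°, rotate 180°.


New hue = (H + rotation) mod 360
New hue = (46 + 180) mod 360
= 226 mod 360
= 226°


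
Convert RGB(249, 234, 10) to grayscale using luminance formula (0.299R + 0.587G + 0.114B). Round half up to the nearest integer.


Gray = 0.299×R + 0.587×G + 0.114×B
Gray = 0.299×249 + 0.587×234 + 0.114×10
Gray = 74.451 + 137.358 + 1.140
Gray = 212.949 → round half up → 213
Gray = 213


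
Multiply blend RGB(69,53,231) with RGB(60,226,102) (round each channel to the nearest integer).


Multiply: C = A×B/255, rounded to nearest integer
R: 69×60/255 = 4140/255 ≈ 16.235 → 16
G: 53×226/255 = 11978/255 ≈ 46.973 → 47
B: 231×102/255 = 23562/255 ≈ 92.400 → 92
= RGB(16, 47, 92)


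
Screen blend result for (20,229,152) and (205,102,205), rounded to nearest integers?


Screen: C = 255 - (255-A)×(255-B)/255, rounded to nearest integer
R: 255 - (255-20)×(255-205)/255 = 255 - 11750/255 ≈ 255 - 46.078 = 208.922 → 209
G: 255 - (255-229)×(255-102)/255 = 255 - 3978/255 ≈ 255 - 15.600 = 239.400 → 239
B: 255 - (255-152)×(255-205)/255 = 255 - 5150/255 ≈ 255 - 20.196 = 234.804 → 235
= RGB(209, 239, 235)


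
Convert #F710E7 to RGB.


F7 → 247 (R)
10 → 16 (G)
E7 → 231 (B)
= RGB(247, 16, 231)


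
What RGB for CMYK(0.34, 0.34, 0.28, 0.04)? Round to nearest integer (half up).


R = 255 × (1-C) × (1-K) = 255 × 0.66 × 0.96 = 161.568 → 162
G = 255 × (1-M) × (1-K) = 255 × 0.66 × 0.96 = 161.568 → 162
B = 255 × (1-Y) × (1-K) = 255 × 0.72 × 0.96 = 176.256 → 176
= RGB(162, 162, 176)


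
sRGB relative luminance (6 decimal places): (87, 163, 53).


Linearize each channel (sRGB transfer function): c = v/255; c_lin = c/12.92 if c ≤ 0.04045, else ((c+0.055)/1.055)^2.4
  R: 87/255 ≈ 0.341176 > 0.04045 → ((0.341176+0.055)/1.055)^2.4 ≈ 0.095307
  G: 163/255 ≈ 0.639216 > 0.04045 → ((0.639216+0.055)/1.055)^2.4 ≈ 0.366253
  B: 53/255 ≈ 0.207843 > 0.04045 → ((0.207843+0.055)/1.055)^2.4 ≈ 0.035601
R_lin = 0.095307, G_lin = 0.366253, B_lin = 0.035601
L = 0.2126×R + 0.7152×G + 0.0722×B
L = 0.2126×0.095307 + 0.7152×0.366253 + 0.0722×0.035601
L ≈ 0.284777


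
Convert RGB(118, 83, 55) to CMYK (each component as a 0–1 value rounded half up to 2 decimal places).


R'=118/255≈0.4627, G'=83/255≈0.3255, B'=55/255≈0.2157
K = 1 - max(R',G',B') = 1 - 118/255 = 137/255 = 0.53725… → 0.54
(1-R'-K)/(1-K) simplifies to (max-R)/max with max = 118:
C = (118-118)/118 = 0/118 = 0 → 0.00
M = (118-83)/118 = 35/118 = 0.29661… → 0.30
Y = (118-55)/118 = 63/118 = 0.53389… → 0.53
= CMYK(0.00, 0.30, 0.53, 0.54)


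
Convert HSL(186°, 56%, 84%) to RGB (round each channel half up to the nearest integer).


H=186°, S=0.56, L=0.84
C = (1-|2L-1|)×S = (1-|0.68|)×0.56 = 0.1792
H' = H/60 = 186/60 ≈ 3.1000; X = C×(1-|H' mod 2 - 1|) = 0.16128
m = L - C/2 = 0.84 - 0.0896 = 0.7504
Sector ⌊H'⌋ = 3 → (R',G',B') = (0.0, 0.16128, 0.1792)
RGB = ((R'+m)×255, (G'+m)×255, (B'+m)×255) = (191.352, 232.4784, 237.048)
Round half up → RGB(191, 232, 237)


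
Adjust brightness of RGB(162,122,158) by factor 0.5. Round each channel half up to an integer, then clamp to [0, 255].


Multiply each channel by 0.5, round half up, clamp to [0, 255]
R: 162×0.5 = 81
G: 122×0.5 = 61
B: 158×0.5 = 79
= RGB(81, 61, 79)


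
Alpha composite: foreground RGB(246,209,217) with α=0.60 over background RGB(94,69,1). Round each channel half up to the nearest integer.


C = α×F + (1-α)×B, with 1-α = 0.40
R: 0.60×246 + 0.40×94 = 147.60 + 37.60 = 185.20 → 185
G: 0.60×209 + 0.40×69 = 125.40 + 27.60 = 153.00 → 153
B: 0.60×217 + 0.40×1 = 130.20 + 0.40 = 130.60 → 131
= RGB(185, 153, 131)


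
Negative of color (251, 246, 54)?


Invert: (255-R, 255-G, 255-B)
R: 255-251 = 4
G: 255-246 = 9
B: 255-54 = 201
= RGB(4, 9, 201)


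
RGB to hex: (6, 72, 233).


R = 6 → 06 (hex)
G = 72 → 48 (hex)
B = 233 → E9 (hex)
Hex = #0648E9


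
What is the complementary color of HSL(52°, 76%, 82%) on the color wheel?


Complement = opposite side of color wheel = hue + 180°
H' = (52 + 180) mod 360 = 232°
S and L unchanged.
= HSL(232°, 76%, 82%)


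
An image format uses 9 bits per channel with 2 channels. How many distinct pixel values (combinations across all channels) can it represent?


Total bits = 9 bits/channel × 2 channels = 18 bits
Distinct pixel values = 2^18
= 262,144 pixel values


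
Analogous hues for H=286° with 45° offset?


Base hue: 286°
Left analog: (286 - 45) mod 360 = 241°
Right analog: (286 + 45) mod 360 = 331°
Analogous hues = 241° and 331°


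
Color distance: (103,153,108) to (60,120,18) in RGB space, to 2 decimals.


d = √[(R₁-R₂)² + (G₁-G₂)² + (B₁-B₂)²]
d = √[(103-60)² + (153-120)² + (108-18)²]
d = √[1849 + 1089 + 8100]
d = √11038
d ≈ 105.06


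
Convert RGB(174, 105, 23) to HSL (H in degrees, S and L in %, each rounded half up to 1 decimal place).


Normalize: R'=174/255≈0.6824, G'=105/255≈0.4118, B'=23/255≈0.0902
Max=174/255, Min=23/255, Δ=Max-Min=151/255
L = (Max+Min)/2 = (174+23)/510 = 197/510 = 0.38627… → L = 38.6%
L ≤ 0.5 → S = Δ/(Max+Min) = 151/(174+23) = 151/197 = 0.76649… → S = 76.6%
(the 1/255 factors cancel in S and H, so raw channel differences can be used)
Max is R' → H = 60 × (((G-B)/Δ) mod 6) = 60 × (((105-23)/151) mod 6)
  82/151 = 0.5430…
  H = 60 × 0.5430… = 32.582…° → H = 32.6°
= HSL(32.6°, 76.6%, 38.6%)


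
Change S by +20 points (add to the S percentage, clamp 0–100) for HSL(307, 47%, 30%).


Original S = 47%
Adjustment = +20 percentage points
New S = 47 + (20) = 67
Clamp to [0, 100] → 67
= HSL(307°, 67%, 30%)


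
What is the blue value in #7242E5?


Color: #7242E5
R = 72 = 114
G = 42 = 66
B = E5 = 229
Blue = 229


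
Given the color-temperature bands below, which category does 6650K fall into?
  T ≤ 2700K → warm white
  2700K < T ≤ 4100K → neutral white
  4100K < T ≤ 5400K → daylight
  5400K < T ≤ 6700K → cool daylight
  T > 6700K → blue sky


Temperature: 6650K
5400K < 6650K ≤ 6700K → cool daylight
Classification: cool daylight
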